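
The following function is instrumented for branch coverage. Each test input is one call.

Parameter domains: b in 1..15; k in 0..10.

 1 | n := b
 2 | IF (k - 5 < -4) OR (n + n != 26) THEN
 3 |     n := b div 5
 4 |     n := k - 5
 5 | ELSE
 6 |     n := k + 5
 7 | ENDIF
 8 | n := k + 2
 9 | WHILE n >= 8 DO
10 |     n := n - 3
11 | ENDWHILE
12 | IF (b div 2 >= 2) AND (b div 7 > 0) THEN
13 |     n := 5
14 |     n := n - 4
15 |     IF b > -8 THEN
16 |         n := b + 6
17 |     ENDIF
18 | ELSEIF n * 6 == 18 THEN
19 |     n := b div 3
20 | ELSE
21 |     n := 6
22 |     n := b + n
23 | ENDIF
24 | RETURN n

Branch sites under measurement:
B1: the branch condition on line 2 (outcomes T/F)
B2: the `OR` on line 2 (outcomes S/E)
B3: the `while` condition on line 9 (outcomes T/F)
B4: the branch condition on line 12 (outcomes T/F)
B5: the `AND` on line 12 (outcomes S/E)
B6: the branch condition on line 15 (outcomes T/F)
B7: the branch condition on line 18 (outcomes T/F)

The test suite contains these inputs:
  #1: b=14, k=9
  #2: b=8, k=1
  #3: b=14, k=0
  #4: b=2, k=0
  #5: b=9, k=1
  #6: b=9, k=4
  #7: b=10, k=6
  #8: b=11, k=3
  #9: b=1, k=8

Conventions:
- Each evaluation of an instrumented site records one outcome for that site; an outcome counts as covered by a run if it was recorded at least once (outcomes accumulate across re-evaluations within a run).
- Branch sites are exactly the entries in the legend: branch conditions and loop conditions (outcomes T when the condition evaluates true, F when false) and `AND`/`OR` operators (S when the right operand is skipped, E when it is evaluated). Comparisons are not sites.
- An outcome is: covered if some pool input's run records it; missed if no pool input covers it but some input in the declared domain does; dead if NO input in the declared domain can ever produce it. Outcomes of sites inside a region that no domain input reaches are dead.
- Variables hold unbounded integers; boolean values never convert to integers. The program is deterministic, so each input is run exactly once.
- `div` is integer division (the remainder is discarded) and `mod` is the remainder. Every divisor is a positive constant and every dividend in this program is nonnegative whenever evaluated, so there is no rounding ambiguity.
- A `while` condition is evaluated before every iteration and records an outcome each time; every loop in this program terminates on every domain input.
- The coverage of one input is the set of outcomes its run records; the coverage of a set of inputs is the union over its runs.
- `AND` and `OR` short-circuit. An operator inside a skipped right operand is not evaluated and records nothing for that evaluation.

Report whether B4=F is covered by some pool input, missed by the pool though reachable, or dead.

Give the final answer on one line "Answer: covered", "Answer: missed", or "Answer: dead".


B4=F is recorded by pool input(s) 4, 9 -> covered
Answer: covered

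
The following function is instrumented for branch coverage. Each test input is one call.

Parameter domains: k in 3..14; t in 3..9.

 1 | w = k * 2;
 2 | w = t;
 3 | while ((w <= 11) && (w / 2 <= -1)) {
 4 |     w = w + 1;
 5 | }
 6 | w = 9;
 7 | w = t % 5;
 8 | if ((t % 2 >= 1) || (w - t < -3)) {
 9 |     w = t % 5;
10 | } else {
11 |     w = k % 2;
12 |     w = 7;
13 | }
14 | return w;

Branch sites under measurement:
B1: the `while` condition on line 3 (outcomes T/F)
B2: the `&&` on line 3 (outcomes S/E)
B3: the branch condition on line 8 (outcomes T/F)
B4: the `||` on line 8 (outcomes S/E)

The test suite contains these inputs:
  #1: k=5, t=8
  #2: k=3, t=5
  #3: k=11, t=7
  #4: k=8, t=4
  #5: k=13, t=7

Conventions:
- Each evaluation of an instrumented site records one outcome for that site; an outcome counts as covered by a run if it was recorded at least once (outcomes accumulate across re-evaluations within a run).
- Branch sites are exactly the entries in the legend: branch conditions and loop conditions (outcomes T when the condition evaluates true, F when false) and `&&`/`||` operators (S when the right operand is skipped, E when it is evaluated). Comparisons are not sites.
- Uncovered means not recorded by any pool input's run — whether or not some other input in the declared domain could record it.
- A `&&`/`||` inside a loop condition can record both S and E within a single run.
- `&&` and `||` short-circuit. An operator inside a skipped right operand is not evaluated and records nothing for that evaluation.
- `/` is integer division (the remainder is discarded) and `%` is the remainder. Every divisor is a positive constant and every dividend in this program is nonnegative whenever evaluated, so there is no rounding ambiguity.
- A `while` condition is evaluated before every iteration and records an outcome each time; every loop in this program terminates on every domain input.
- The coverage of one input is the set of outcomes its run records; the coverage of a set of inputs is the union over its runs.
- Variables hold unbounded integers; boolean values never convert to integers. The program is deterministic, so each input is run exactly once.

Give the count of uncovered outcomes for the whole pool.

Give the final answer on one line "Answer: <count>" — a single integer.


run #1 (k=5, t=8) records B1=F, B2=E, B3=T, B4=E
run #2 (k=3, t=5) records B1=F, B2=E, B3=T, B4=S
run #3 (k=11, t=7) records B1=F, B2=E, B3=T, B4=S
run #4 (k=8, t=4) records B1=F, B2=E, B3=F, B4=E
run #5 (k=13, t=7) records B1=F, B2=E, B3=T, B4=S
union over the pool: B1=F, B2=E, B3=T, B3=F, B4=S, B4=E
uncovered (2 of 8): B1=T, B2=S
Answer: 2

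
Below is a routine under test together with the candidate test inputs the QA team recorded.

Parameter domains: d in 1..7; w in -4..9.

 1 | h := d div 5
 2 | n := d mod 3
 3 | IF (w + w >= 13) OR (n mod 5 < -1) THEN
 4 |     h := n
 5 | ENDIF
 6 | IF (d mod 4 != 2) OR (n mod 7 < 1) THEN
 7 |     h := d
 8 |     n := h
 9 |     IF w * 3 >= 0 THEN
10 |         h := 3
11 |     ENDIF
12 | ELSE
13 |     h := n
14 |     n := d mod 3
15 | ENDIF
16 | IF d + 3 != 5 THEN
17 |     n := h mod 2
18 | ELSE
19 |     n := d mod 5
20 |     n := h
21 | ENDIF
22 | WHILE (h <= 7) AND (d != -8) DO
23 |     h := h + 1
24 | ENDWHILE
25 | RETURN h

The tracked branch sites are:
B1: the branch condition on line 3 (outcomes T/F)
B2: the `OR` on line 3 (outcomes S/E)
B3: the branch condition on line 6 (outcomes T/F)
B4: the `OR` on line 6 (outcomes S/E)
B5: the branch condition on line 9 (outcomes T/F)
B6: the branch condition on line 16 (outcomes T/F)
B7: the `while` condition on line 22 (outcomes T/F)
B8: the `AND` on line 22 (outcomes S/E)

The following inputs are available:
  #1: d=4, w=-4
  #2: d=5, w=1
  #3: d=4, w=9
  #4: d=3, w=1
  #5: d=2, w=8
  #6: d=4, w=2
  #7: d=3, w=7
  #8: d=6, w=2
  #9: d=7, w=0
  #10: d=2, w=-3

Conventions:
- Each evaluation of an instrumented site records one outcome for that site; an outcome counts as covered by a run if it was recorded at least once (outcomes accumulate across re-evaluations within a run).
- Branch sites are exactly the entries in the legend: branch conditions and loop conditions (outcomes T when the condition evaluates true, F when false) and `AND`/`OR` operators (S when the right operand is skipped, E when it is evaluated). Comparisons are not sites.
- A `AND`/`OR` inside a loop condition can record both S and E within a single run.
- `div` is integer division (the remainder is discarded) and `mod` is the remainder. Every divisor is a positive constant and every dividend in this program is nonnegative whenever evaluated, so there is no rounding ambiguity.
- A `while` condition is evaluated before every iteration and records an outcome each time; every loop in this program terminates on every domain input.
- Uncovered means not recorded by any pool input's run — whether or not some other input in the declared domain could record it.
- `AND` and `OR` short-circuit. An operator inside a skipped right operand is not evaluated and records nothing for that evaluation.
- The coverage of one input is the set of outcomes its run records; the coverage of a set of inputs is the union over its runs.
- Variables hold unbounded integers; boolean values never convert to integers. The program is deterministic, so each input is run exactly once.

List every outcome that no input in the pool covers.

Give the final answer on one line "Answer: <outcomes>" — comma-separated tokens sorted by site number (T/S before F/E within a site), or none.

run #1 (d=4, w=-4) records B1=F, B2=E, B3=T, B4=S, B5=F, B6=T, B7=T, B7=F, B8=S, B8=E
run #2 (d=5, w=1) records B1=F, B2=E, B3=T, B4=S, B5=T, B6=T, B7=T, B7=F, B8=S, B8=E
run #3 (d=4, w=9) records B1=T, B2=S, B3=T, B4=S, B5=T, B6=T, B7=T, B7=F, B8=S, B8=E
run #4 (d=3, w=1) records B1=F, B2=E, B3=T, B4=S, B5=T, B6=T, B7=T, B7=F, B8=S, B8=E
run #5 (d=2, w=8) records B1=T, B2=S, B3=F, B4=E, B6=F, B7=T, B7=F, B8=S, B8=E
run #6 (d=4, w=2) records B1=F, B2=E, B3=T, B4=S, B5=T, B6=T, B7=T, B7=F, B8=S, B8=E
run #7 (d=3, w=7) records B1=T, B2=S, B3=T, B4=S, B5=T, B6=T, B7=T, B7=F, B8=S, B8=E
run #8 (d=6, w=2) records B1=F, B2=E, B3=T, B4=E, B5=T, B6=T, B7=T, B7=F, B8=S, B8=E
run #9 (d=7, w=0) records B1=F, B2=E, B3=T, B4=S, B5=T, B6=T, B7=T, B7=F, B8=S, B8=E
run #10 (d=2, w=-3) records B1=F, B2=E, B3=F, B4=E, B6=F, B7=T, B7=F, B8=S, B8=E
union over the pool: B1=T, B1=F, B2=S, B2=E, B3=T, B3=F, B4=S, B4=E, B5=T, B5=F, B6=T, B6=F, B7=T, B7=F, B8=S, B8=E
uncovered (0 of 16): none

Answer: none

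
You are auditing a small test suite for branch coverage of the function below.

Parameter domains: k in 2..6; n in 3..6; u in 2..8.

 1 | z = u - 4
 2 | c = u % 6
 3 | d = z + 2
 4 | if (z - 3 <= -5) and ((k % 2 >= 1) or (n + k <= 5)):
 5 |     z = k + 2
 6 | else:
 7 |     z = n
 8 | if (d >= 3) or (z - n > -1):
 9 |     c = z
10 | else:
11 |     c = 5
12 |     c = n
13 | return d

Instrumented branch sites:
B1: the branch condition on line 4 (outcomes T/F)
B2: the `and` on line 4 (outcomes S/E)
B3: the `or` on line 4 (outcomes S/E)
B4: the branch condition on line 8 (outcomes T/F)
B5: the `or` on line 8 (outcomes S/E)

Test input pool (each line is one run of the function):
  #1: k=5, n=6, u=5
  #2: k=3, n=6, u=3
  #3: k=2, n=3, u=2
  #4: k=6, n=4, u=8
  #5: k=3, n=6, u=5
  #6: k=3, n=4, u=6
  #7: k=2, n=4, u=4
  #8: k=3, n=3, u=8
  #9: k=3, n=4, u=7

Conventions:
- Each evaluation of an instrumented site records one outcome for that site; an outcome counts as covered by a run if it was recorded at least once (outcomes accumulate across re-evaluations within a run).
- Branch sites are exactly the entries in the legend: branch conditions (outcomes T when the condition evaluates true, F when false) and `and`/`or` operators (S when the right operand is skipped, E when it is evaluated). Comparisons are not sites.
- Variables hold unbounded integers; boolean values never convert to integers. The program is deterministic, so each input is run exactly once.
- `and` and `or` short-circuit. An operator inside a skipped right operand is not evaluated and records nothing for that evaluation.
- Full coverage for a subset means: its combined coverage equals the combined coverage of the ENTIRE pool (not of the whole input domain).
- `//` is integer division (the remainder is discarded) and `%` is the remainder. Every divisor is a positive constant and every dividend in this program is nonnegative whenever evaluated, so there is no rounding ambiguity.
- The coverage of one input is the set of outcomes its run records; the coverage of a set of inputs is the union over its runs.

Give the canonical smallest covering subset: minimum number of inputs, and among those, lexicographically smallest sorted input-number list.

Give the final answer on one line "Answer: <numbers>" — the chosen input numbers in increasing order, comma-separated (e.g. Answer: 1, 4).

input #1 (k=5, n=6, u=5): events B2->S, B1->F, B5->S, B4->T; covers B1=F, B2=S, B4=T, B5=S
input #2 (k=3, n=6, u=3): events B2->S, B1->F, B5->E, B4->T; covers B1=F, B2=S, B4=T, B5=E
input #3 (k=2, n=3, u=2): events B2->E, B3->E, B1->T, B5->E, B4->T; covers B1=T, B2=E, B3=E, B4=T, B5=E
input #4 (k=6, n=4, u=8): events B2->S, B1->F, B5->S, B4->T; covers B1=F, B2=S, B4=T, B5=S
input #5 (k=3, n=6, u=5): events B2->S, B1->F, B5->S, B4->T; covers B1=F, B2=S, B4=T, B5=S
input #6 (k=3, n=4, u=6): events B2->S, B1->F, B5->S, B4->T; covers B1=F, B2=S, B4=T, B5=S
input #7 (k=2, n=4, u=4): events B2->S, B1->F, B5->E, B4->T; covers B1=F, B2=S, B4=T, B5=E
input #8 (k=3, n=3, u=8): events B2->S, B1->F, B5->S, B4->T; covers B1=F, B2=S, B4=T, B5=S
input #9 (k=3, n=4, u=7): events B2->S, B1->F, B5->S, B4->T; covers B1=F, B2=S, B4=T, B5=S
pool-wide coverage (8 outcomes): B1=T, B1=F, B2=S, B2=E, B3=E, B4=T, B5=S, B5=E
size 1 is not enough: best union over all size-1 subsets is 5/8
at size 2, {1, 3} reaches all 8 outcomes; every lexicographically earlier size-2 subset fails

Answer: 1, 3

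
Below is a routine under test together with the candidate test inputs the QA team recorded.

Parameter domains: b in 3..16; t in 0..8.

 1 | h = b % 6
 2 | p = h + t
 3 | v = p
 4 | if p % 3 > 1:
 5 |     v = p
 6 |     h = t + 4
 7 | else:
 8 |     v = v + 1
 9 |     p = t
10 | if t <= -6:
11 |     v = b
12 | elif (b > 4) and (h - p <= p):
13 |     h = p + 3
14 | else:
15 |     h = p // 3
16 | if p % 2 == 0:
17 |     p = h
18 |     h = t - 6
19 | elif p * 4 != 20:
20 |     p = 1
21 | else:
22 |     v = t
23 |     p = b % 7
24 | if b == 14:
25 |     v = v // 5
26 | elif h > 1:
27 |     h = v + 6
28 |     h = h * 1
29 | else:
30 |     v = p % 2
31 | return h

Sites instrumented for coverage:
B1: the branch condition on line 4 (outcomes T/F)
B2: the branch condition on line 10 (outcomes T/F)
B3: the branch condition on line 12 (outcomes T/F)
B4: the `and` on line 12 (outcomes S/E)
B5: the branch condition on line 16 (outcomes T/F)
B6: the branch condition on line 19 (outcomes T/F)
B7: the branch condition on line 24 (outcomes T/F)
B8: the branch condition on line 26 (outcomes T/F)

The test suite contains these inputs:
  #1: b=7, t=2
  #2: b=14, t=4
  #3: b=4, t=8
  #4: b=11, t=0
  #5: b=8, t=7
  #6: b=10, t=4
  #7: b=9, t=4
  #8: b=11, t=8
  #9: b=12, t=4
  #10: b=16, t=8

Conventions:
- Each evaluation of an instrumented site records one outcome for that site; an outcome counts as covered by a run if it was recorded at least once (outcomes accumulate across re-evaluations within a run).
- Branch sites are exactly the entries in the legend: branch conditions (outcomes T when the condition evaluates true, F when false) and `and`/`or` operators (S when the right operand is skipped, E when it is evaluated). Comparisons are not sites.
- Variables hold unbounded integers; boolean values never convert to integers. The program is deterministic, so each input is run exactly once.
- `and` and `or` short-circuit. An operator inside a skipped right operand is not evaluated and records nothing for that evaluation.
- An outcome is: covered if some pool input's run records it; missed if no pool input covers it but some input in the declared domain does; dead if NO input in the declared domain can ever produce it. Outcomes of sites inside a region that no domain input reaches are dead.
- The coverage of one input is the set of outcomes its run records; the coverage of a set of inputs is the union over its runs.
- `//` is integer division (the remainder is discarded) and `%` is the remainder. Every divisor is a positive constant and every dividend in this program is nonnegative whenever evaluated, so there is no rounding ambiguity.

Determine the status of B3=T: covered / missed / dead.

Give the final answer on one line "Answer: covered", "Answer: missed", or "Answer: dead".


B3=T is recorded by pool input(s) 1, 2, 4, 5, 6, 7, 8, 9, 10 -> covered
Answer: covered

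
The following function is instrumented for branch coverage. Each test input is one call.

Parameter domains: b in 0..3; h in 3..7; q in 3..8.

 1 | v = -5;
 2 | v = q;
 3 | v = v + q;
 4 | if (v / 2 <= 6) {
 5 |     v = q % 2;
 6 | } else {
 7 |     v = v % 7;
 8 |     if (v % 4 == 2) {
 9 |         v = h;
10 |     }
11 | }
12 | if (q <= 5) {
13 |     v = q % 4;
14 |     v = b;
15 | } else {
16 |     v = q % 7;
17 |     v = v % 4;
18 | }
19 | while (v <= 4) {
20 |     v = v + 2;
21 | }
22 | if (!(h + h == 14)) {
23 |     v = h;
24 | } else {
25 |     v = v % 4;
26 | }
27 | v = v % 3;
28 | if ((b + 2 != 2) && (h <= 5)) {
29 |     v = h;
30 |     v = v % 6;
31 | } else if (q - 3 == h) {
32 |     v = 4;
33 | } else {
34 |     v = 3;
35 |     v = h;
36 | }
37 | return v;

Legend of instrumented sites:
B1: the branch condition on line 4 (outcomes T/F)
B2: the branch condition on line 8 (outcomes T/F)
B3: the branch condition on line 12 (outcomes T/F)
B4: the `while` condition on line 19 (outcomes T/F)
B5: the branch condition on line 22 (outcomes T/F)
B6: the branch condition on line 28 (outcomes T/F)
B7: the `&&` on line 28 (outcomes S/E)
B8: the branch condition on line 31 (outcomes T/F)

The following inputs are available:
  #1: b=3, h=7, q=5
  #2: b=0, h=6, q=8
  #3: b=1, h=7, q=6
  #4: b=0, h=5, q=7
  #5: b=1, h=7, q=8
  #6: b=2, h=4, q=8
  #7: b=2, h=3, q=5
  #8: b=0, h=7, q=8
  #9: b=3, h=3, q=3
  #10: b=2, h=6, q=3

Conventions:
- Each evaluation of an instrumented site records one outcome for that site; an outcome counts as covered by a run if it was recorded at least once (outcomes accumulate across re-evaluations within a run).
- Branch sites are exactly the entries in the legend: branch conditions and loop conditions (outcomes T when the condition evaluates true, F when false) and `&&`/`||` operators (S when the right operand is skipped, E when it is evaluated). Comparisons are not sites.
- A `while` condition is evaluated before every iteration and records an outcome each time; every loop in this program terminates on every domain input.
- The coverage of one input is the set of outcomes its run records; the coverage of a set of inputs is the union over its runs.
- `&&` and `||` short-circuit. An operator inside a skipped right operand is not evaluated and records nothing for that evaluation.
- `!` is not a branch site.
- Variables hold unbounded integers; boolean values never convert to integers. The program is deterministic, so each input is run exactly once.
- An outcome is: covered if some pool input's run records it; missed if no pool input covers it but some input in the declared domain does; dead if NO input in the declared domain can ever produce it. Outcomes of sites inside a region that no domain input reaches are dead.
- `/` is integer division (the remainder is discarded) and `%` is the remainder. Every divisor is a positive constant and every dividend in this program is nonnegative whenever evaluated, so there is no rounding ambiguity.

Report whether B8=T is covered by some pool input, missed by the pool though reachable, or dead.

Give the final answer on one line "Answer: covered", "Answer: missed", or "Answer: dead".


no pool input records B8=T
but domain input (b=0, h=3, q=6) does record it -> reachable, so missed
Answer: missed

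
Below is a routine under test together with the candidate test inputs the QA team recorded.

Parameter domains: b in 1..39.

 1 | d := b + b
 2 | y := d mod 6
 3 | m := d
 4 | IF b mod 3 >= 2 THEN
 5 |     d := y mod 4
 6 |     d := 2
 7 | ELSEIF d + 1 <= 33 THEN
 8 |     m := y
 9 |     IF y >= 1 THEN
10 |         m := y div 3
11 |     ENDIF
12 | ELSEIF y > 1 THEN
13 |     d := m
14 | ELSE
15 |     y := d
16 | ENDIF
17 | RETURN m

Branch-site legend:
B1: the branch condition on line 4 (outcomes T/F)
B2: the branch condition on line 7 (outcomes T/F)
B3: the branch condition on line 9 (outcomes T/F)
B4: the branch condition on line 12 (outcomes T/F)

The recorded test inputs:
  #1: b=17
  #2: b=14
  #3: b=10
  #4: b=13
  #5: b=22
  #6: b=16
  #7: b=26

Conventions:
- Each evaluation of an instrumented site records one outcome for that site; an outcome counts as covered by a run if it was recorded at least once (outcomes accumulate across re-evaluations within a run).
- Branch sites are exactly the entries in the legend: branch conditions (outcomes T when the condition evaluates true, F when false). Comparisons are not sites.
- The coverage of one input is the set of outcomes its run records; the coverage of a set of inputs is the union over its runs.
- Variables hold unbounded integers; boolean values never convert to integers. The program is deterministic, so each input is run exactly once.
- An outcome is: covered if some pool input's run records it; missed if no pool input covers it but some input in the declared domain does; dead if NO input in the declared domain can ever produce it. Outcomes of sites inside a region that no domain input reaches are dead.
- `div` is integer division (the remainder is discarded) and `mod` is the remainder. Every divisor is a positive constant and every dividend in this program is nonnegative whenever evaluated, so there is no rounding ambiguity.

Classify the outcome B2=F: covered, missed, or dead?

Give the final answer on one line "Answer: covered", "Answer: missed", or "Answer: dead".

B2=F is recorded by pool input(s) 5 -> covered

Answer: covered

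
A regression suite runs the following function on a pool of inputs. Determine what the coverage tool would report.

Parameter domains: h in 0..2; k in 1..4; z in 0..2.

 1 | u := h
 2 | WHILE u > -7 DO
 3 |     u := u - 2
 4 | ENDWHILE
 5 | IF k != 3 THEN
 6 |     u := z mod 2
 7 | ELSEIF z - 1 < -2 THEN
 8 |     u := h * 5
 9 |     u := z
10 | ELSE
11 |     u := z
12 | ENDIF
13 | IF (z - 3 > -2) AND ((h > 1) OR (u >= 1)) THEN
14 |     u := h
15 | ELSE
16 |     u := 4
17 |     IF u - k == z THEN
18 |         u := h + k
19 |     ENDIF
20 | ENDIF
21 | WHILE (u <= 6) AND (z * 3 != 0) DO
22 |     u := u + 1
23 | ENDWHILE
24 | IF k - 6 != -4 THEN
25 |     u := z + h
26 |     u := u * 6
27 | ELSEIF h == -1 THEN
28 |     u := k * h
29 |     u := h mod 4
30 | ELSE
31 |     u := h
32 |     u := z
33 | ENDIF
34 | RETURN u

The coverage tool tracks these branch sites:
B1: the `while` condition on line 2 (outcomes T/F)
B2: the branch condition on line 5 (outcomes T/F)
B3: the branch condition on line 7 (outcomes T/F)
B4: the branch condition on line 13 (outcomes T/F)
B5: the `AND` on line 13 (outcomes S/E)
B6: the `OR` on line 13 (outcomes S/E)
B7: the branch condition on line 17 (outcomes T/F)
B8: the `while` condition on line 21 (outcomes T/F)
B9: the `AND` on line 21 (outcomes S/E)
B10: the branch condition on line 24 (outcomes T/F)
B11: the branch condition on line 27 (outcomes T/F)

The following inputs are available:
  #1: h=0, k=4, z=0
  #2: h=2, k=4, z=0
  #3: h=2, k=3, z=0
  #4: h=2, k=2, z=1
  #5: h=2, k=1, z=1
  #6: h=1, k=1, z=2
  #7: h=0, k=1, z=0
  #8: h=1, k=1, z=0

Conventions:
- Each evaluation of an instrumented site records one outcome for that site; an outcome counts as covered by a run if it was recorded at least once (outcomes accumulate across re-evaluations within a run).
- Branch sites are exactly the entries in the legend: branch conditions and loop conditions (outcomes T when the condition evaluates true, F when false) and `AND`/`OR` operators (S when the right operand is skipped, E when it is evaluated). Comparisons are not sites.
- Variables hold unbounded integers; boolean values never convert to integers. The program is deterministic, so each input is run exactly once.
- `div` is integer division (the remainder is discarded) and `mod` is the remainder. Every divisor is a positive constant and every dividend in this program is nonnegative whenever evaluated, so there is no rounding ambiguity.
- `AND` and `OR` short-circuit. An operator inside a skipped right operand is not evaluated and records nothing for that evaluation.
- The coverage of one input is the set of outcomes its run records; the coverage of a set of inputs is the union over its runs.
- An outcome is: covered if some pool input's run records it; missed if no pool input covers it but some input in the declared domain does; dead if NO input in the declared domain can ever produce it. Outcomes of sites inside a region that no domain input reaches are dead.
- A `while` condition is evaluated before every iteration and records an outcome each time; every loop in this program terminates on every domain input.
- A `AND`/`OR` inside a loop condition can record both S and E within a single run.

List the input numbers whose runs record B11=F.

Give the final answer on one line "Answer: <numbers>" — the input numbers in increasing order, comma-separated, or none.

input #1 (h=0, k=4, z=0): does not record B11=F
input #2 (h=2, k=4, z=0): does not record B11=F
input #3 (h=2, k=3, z=0): does not record B11=F
input #4 (h=2, k=2, z=1): records B11=F
input #5 (h=2, k=1, z=1): does not record B11=F
input #6 (h=1, k=1, z=2): does not record B11=F
input #7 (h=0, k=1, z=0): does not record B11=F
input #8 (h=1, k=1, z=0): does not record B11=F

Answer: 4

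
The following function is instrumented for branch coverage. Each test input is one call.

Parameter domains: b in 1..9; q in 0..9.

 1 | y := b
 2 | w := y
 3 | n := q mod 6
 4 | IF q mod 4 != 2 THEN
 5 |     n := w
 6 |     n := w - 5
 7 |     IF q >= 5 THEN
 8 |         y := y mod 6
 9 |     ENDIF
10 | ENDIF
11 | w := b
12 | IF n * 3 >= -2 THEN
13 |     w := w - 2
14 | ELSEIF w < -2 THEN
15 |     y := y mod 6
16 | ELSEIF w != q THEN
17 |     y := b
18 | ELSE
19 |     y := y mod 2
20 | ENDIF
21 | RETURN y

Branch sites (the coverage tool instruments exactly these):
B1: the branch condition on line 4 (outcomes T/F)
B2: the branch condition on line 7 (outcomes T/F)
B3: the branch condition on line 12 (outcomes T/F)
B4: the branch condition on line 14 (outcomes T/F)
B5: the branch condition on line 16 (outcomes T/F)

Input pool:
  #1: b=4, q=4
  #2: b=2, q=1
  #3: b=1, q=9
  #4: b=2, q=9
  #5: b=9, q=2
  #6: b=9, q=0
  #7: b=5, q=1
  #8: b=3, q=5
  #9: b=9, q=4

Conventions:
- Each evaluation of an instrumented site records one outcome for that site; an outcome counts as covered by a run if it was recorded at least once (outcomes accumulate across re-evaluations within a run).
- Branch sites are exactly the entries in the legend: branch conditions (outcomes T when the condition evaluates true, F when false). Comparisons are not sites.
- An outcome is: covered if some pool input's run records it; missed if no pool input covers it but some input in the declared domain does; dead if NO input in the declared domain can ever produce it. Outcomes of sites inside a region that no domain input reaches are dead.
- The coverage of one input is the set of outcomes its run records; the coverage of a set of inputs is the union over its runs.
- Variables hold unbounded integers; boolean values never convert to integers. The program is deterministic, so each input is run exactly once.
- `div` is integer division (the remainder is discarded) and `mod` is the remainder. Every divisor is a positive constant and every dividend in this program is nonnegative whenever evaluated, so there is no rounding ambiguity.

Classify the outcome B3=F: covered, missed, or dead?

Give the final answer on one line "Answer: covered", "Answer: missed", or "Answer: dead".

B3=F is recorded by pool input(s) 1, 2, 3, 4, 8 -> covered

Answer: covered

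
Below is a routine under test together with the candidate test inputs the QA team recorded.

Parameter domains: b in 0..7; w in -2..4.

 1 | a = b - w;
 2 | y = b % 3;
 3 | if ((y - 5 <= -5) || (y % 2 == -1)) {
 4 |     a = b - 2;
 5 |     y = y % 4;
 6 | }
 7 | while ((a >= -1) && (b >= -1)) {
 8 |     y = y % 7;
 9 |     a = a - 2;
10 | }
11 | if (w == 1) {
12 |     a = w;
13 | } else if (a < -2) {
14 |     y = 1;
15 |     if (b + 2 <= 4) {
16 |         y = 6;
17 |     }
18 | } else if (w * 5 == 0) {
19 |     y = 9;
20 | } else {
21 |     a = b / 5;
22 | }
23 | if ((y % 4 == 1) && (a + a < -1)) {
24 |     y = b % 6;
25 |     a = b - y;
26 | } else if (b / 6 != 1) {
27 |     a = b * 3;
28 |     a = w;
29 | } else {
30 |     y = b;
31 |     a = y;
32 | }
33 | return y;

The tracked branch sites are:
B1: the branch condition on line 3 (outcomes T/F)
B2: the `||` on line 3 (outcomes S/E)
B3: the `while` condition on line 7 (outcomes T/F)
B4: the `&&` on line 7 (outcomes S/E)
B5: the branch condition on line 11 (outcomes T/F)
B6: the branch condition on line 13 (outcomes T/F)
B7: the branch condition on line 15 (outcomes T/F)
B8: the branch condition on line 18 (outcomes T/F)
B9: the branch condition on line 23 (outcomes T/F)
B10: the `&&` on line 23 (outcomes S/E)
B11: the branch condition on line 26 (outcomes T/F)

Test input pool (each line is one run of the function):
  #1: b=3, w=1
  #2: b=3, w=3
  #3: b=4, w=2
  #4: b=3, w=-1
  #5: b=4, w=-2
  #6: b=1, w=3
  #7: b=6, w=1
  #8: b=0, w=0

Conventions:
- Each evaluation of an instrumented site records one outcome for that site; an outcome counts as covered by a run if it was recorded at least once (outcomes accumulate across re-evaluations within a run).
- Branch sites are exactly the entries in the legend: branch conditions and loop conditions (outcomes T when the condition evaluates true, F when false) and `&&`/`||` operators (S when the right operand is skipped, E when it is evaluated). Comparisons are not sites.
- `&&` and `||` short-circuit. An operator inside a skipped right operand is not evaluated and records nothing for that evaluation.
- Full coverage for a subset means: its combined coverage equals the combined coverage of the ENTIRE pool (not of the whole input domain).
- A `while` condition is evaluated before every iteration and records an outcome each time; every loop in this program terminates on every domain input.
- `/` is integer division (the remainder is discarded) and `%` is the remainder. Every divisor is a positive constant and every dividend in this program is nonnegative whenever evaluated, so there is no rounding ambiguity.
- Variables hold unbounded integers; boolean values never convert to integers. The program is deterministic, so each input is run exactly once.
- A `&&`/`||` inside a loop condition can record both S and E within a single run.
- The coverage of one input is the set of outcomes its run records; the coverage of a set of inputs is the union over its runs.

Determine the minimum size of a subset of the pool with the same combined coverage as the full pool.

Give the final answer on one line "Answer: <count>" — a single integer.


input #1 (b=3, w=1): events B2->S, B1->T, B4->E, B3->T, B4->E, B3->T, B4->S, B3->F, B5->T, B10->S, B9->F, B11->T; covers B1=T, B2=S, B3=T, B3=F, B4=S, B4=E, B5=T, B9=F, B10=S, B11=T
input #2 (b=3, w=3): events B2->S, B1->T, B4->E, B3->T, B4->E, B3->T, B4->S, B3->F, B5->F, B6->T, B7->F, B10->E, B9->T; covers B1=T, B2=S, B3=T, B3=F, B4=S, B4=E, B5=F, B6=T, B7=F, B9=T, B10=E
input #3 (b=4, w=2): events B2->E, B1->F, B4->E, B3->T, B4->E, B3->T, B4->S, B3->F, B5->F, B6->F, B8->F, B10->E, B9->F, B11->T; covers B1=F, B2=E, B3=T, B3=F, B4=S, B4=E, B5=F, B6=F, B8=F, B9=F, B10=E, B11=T
input #4 (b=3, w=-1): events B2->S, B1->T, B4->E, B3->T, B4->E, B3->T, B4->S, B3->F, B5->F, B6->T, B7->F, B10->E, B9->T; covers B1=T, B2=S, B3=T, B3=F, B4=S, B4=E, B5=F, B6=T, B7=F, B9=T, B10=E
input #5 (b=4, w=-2): events B2->E, B1->F, B4->E, B3->T, B4->E, B3->T, B4->E, B3->T, B4->E, B3->T, B4->S, B3->F, B5->F, B6->F, ...; covers B1=F, B2=E, B3=T, B3=F, B4=S, B4=E, B5=F, B6=F, B8=F, B9=F, B10=E, B11=T
input #6 (b=1, w=3): events B2->E, B1->F, B4->S, B3->F, B5->F, B6->F, B8->F, B10->E, B9->F, B11->T; covers B1=F, B2=E, B3=F, B4=S, B5=F, B6=F, B8=F, B9=F, B10=E, B11=T
input #7 (b=6, w=1): events B2->S, B1->T, B4->E, B3->T, B4->E, B3->T, B4->E, B3->T, B4->S, B3->F, B5->T, B10->S, B9->F, B11->F; covers B1=T, B2=S, B3=T, B3=F, B4=S, B4=E, B5=T, B9=F, B10=S, B11=F
input #8 (b=0, w=0): events B2->S, B1->T, B4->S, B3->F, B5->F, B6->F, B8->T, B10->E, B9->T; covers B1=T, B2=S, B3=F, B4=S, B5=F, B6=F, B8=T, B9=T, B10=E
together the pool reaches 21 outcomes: B1=T, B1=F, B2=S, B2=E, B3=T, B3=F, B4=S, B4=E, B5=T, B5=F, B6=T, B6=F, B7=F, B8=T, B8=F, B9=T, B9=F, B10=S, B10=E, B11=T, B11=F
checked all size-1 subsets: none covers 21 outcomes (max 12/21)
checked all size-2 subsets: none covers 21 outcomes (max 17/21)
checked all size-3 subsets: none covers 21 outcomes (max 20/21)
the canonical winner is {2, 3, 7, 8}: size 4, full 21-outcome coverage, earliest index list among size-4 covers
Answer: 4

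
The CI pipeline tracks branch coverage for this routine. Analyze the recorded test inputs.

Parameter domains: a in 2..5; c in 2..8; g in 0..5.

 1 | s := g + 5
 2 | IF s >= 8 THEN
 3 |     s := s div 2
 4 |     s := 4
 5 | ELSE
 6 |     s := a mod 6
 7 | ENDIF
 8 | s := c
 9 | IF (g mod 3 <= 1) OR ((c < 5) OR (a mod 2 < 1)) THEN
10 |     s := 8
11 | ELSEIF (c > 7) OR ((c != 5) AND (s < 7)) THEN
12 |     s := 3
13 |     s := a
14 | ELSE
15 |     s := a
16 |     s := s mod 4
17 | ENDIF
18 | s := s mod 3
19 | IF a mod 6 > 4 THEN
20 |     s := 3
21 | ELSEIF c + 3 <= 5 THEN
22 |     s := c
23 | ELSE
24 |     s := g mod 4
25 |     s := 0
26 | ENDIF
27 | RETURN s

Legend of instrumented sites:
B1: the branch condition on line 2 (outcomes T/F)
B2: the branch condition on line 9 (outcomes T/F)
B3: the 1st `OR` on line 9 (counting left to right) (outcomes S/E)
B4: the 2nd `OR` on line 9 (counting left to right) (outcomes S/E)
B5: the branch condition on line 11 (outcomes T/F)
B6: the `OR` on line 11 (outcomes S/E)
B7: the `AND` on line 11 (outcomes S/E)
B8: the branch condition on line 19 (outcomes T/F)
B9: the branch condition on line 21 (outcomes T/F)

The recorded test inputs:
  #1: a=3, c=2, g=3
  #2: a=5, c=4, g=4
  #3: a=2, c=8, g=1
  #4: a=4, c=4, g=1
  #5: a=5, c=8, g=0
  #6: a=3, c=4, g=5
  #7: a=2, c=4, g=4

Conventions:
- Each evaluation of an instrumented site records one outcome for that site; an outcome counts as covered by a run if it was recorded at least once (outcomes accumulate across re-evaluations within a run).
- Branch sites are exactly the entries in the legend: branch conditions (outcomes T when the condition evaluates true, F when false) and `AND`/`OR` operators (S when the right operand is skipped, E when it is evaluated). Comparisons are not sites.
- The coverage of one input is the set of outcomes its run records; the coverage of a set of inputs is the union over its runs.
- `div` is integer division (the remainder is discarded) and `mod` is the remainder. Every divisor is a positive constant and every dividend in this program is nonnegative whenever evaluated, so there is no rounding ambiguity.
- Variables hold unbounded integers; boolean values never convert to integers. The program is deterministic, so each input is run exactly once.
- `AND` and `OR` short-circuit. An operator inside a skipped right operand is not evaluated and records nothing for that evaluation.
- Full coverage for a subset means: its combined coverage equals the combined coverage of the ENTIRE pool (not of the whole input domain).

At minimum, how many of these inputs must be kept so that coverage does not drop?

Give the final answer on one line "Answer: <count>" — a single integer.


input #1 (a=3, c=2, g=3): events B1->T, B3->S, B2->T, B8->F, B9->T; covers B1=T, B2=T, B3=S, B8=F, B9=T
input #2 (a=5, c=4, g=4): events B1->T, B3->S, B2->T, B8->T; covers B1=T, B2=T, B3=S, B8=T
input #3 (a=2, c=8, g=1): events B1->F, B3->S, B2->T, B8->F, B9->F; covers B1=F, B2=T, B3=S, B8=F, B9=F
input #4 (a=4, c=4, g=1): events B1->F, B3->S, B2->T, B8->F, B9->F; covers B1=F, B2=T, B3=S, B8=F, B9=F
input #5 (a=5, c=8, g=0): events B1->F, B3->S, B2->T, B8->T; covers B1=F, B2=T, B3=S, B8=T
input #6 (a=3, c=4, g=5): events B1->T, B3->E, B4->S, B2->T, B8->F, B9->F; covers B1=T, B2=T, B3=E, B4=S, B8=F, B9=F
input #7 (a=2, c=4, g=4): events B1->T, B3->S, B2->T, B8->F, B9->F; covers B1=T, B2=T, B3=S, B8=F, B9=F
the full pool covers 10 outcomes: B1=T, B1=F, B2=T, B3=S, B3=E, B4=S, B8=T, B8=F, B9=T, B9=F
every size-1 subset falls short of the 10 outcomes (best: 6/10)
every size-2 subset falls short of the 10 outcomes (best: 9/10)
size 3: inputs {1, 5, 6} cover all 10 outcomes, and no lexicographically smaller subset of this size does
Answer: 3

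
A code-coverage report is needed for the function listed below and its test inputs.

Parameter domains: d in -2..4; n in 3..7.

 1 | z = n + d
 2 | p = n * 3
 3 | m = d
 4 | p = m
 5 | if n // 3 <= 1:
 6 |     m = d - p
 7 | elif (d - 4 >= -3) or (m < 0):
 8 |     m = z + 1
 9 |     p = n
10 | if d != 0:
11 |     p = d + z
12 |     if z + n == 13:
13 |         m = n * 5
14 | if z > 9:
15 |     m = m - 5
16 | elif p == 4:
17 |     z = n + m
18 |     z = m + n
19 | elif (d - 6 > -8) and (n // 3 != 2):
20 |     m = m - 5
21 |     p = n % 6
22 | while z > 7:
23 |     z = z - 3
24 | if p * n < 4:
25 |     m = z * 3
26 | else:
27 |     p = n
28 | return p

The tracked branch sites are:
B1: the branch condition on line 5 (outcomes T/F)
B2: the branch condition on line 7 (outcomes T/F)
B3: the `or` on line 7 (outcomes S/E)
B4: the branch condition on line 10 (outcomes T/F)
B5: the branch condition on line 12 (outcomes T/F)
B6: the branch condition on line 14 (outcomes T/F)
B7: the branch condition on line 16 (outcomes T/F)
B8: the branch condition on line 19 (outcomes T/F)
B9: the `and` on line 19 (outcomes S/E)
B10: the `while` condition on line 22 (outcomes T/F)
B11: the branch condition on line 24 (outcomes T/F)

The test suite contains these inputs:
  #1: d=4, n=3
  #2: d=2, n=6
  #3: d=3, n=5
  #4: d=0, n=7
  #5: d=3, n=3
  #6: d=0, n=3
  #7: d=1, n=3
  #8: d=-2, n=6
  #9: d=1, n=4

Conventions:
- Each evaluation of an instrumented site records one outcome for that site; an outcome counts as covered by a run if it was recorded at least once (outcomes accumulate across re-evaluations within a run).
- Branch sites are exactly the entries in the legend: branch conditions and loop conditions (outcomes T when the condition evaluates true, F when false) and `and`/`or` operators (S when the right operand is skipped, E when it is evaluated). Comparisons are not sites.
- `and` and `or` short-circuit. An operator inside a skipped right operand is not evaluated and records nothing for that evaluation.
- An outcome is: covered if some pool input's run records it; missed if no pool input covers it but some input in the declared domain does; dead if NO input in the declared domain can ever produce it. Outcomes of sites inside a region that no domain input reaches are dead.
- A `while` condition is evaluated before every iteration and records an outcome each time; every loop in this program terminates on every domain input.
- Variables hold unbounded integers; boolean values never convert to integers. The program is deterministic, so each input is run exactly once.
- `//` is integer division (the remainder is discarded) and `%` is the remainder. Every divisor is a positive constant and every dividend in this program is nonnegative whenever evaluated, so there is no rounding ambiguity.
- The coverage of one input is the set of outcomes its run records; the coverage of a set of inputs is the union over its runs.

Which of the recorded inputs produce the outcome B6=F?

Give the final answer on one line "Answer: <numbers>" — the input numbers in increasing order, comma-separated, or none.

input #1 (d=4, n=3): produces B6=F
input #2 (d=2, n=6): produces B6=F
input #3 (d=3, n=5): produces B6=F
input #4 (d=0, n=7): produces B6=F
input #5 (d=3, n=3): produces B6=F
input #6 (d=0, n=3): produces B6=F
input #7 (d=1, n=3): produces B6=F
input #8 (d=-2, n=6): produces B6=F
input #9 (d=1, n=4): produces B6=F

Answer: 1, 2, 3, 4, 5, 6, 7, 8, 9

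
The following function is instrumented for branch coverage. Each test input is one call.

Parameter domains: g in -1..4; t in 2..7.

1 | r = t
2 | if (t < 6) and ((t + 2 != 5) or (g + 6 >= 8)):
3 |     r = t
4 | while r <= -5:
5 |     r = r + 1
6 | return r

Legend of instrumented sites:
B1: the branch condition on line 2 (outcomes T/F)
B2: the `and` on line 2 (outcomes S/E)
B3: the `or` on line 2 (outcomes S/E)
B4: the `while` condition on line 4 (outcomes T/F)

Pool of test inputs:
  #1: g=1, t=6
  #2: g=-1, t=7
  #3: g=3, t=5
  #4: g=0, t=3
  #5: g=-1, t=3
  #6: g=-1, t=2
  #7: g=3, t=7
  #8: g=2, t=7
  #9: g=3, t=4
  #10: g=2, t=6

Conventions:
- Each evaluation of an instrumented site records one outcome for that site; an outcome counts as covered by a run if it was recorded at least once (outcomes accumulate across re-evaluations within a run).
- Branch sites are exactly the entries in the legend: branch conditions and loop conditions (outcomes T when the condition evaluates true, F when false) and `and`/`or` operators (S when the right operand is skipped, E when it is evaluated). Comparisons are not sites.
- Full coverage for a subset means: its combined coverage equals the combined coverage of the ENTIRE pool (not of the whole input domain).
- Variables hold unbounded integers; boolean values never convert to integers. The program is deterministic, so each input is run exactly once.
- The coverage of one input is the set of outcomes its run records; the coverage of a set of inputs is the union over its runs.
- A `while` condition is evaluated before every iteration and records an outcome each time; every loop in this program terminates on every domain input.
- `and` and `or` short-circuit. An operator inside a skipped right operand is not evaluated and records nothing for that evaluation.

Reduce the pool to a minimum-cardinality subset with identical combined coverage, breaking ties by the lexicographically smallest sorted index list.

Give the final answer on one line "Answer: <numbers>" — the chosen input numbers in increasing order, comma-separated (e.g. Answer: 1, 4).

input #1 (g=1, t=6): events B2->S, B1->F, B4->F; covers B1=F, B2=S, B4=F
input #2 (g=-1, t=7): events B2->S, B1->F, B4->F; covers B1=F, B2=S, B4=F
input #3 (g=3, t=5): events B2->E, B3->S, B1->T, B4->F; covers B1=T, B2=E, B3=S, B4=F
input #4 (g=0, t=3): events B2->E, B3->E, B1->F, B4->F; covers B1=F, B2=E, B3=E, B4=F
input #5 (g=-1, t=3): events B2->E, B3->E, B1->F, B4->F; covers B1=F, B2=E, B3=E, B4=F
input #6 (g=-1, t=2): events B2->E, B3->S, B1->T, B4->F; covers B1=T, B2=E, B3=S, B4=F
input #7 (g=3, t=7): events B2->S, B1->F, B4->F; covers B1=F, B2=S, B4=F
input #8 (g=2, t=7): events B2->S, B1->F, B4->F; covers B1=F, B2=S, B4=F
input #9 (g=3, t=4): events B2->E, B3->S, B1->T, B4->F; covers B1=T, B2=E, B3=S, B4=F
input #10 (g=2, t=6): events B2->S, B1->F, B4->F; covers B1=F, B2=S, B4=F
union over all inputs: B1=T, B1=F, B2=S, B2=E, B3=S, B3=E, B4=F (7 outcomes)
every size-1 subset falls short of the 7 outcomes (best: 4/7)
every size-2 subset falls short of the 7 outcomes (best: 6/7)
size 3: inputs {1, 3, 4} cover all 7 outcomes, and no lexicographically smaller subset of this size does

Answer: 1, 3, 4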